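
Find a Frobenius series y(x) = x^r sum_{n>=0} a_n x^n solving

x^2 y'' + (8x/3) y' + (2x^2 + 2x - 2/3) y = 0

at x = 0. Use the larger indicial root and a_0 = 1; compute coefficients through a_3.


Write in Frobenius form y'' + (p(x)/x) y' + (q(x)/x^2) y = 0:
  p(x) = 8/3,  q(x) = 2x^2 + 2x - 2/3.
Indicial equation: r(r-1) + (8/3) r + (-2/3) = 0 -> roots r_1 = 1/3, r_2 = -2.
Take r = r_1 = 1/3. Let y(x) = x^r sum_{n>=0} a_n x^n with a_0 = 1.
Substitute y = x^r sum a_n x^n and match x^{r+n}. The recurrence is
  D(n) a_n + 2 a_{n-1} + 2 a_{n-2} = 0,  where D(n) = (r+n)(r+n-1) + (8/3)(r+n) + (-2/3).
  a_n = [-2 a_{n-1} - 2 a_{n-2}] / D(n).
Since the indicial polynomial factors as (r - r_1)(r - r_2), D(n) = (r_1 + n - r_1)(r_1 + n - r_2) = n(n + 7/3).
Evaluating step by step (a_0 = 1):
  n = 1: D(1) = 1(1 + 7/3) = 10/3; numerator = -2(1) = -2; a_1 = (-2)/(10/3) = -3/5
  n = 2: D(2) = 2(2 + 7/3) = 26/3; numerator = -2(-3/5) - 2(1) = -4/5; a_2 = (-4/5)/(26/3) = -6/65
  n = 3: D(3) = 3(3 + 7/3) = 16; numerator = -2(-6/65) - 2(-3/5) = 18/13; a_3 = (18/13)/(16) = 9/104

r = 1/3; a_0 = 1; a_1 = -3/5; a_2 = -6/65; a_3 = 9/104


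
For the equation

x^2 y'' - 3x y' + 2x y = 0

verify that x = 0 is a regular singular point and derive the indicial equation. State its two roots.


Divide by x^2 to reach normal form y'' + P_1(x) y' + P_2(x) y = 0 with P_1(x) = -3/x and P_2(x) = 2/x.
x = 0 is a singular point because the y'-coefficient -3/x has a pole at x = 0 and the y-coefficient 2/x has a pole at x = 0.
It is a regular singular point because x P_1(x) = p(x) = -3 and x^2 P_2(x) = q(x) = 2x are polynomials, hence analytic at x = 0.
p(0) = -3,  q(0) = 0.
Indicial equation: r(r-1) + p(0) r + q(0) = 0, i.e. r^2 + (p(0) - 1) r + q(0) = 0, i.e. r^2 - 4 r = 0.
Discriminant: (-4)^2 - 4(0) = 16, so r = (4 ± 4)/2.
Solving: r_1 = 4, r_2 = 0.

indicial: r^2 - 4 r = 0; roots r_1 = 4, r_2 = 0


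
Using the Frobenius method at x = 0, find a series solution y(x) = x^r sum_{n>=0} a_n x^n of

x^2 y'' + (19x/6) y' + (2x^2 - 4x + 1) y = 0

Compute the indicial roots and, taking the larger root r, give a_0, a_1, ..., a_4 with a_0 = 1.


Write in Frobenius form y'' + (p(x)/x) y' + (q(x)/x^2) y = 0:
  p(x) = 19/6,  q(x) = 2x^2 - 4x + 1.
Indicial equation: r(r-1) + (19/6) r + (1) = 0 -> roots r_1 = -2/3, r_2 = -3/2.
Take r = r_1 = -2/3. Let y(x) = x^r sum_{n>=0} a_n x^n with a_0 = 1.
Substitute y = x^r sum a_n x^n and match x^{r+n}. The recurrence is
  D(n) a_n - 4 a_{n-1} + 2 a_{n-2} = 0,  where D(n) = (r+n)(r+n-1) + (19/6)(r+n) + (1).
  a_n = [4 a_{n-1} - 2 a_{n-2}] / D(n).
Since the indicial polynomial factors as (r - r_1)(r - r_2), D(n) = (r_1 + n - r_1)(r_1 + n - r_2) = n(n + 5/6).
Evaluating step by step (a_0 = 1):
  n = 1: D(1) = 1(1 + 5/6) = 11/6; numerator = 4(1) = 4; a_1 = (4)/(11/6) = 24/11
  n = 2: D(2) = 2(2 + 5/6) = 17/3; numerator = 4(24/11) - 2(1) = 74/11; a_2 = (74/11)/(17/3) = 222/187
  n = 3: D(3) = 3(3 + 5/6) = 23/2; numerator = 4(222/187) - 2(24/11) = 72/187; a_3 = (72/187)/(23/2) = 144/4301
  n = 4: D(4) = 4(4 + 5/6) = 58/3; numerator = 4(144/4301) - 2(222/187) = -876/391; a_4 = (-876/391)/(58/3) = -1314/11339

r = -2/3; a_0 = 1; a_1 = 24/11; a_2 = 222/187; a_3 = 144/4301; a_4 = -1314/11339


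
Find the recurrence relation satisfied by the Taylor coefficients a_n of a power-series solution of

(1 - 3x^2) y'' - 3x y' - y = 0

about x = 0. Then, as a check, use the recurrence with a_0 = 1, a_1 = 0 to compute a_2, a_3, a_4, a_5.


Substitute y = sum_n a_n x^n.
(1 - 3 x^2) y'' contributes (n+2)(n+1) a_{n+2} - 3 n(n-1) a_n at x^n.
-3 x y'(x) contributes -3 n a_n at x^n.
-y(x) contributes -1 a_n at x^n.
Matching x^n: (n+2)(n+1) a_{n+2} + (-3 n(n-1) - 3 n - 1) a_n = 0.
Thus a_{n+2} = (3 n(n-1) + 3 n + 1) / ((n+1)(n+2)) * a_n.

Check with a_0 = 1, a_1 = 0 (apply the recurrence for n = 0, 1, 2, 3): a_0 = 1, a_1 = 0, a_2 = 1/2, a_3 = 0, a_4 = 13/24, a_5 = 0.

a_(n+2) = (3 n(n-1) + 3 n + 1) / ((n+1)(n+2)) * a_n; check: a_0 = 1, a_1 = 0, a_2 = 1/2, a_3 = 0, a_4 = 13/24, a_5 = 0


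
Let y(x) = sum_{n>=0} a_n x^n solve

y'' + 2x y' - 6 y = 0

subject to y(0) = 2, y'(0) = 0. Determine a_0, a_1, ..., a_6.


Ansatz: y(x) = sum_{n>=0} a_n x^n, so y'(x) = sum_{n>=1} n a_n x^(n-1) and y''(x) = sum_{n>=2} n(n-1) a_n x^(n-2).
Substitute into P(x) y'' + Q(x) y' + R(x) y = 0 with P(x) = 1, Q(x) = 2x, R(x) = -6, and match powers of x.
Initial conditions: a_0 = 2, a_1 = 0.
Setting the coefficient of each power of x to zero and solving order by order (substituting the coefficients already found):
  x^0: 2 a_2 - 6 a_0 = 0  ->  2 a_2 = 6 a_0 = 12  ->  a_2 = 6
  x^1: 6 a_3 - 4 a_1 = 0  ->  6 a_3 = 4 a_1 = 0  ->  a_3 = 0
  x^2: 12 a_4 - 2 a_2 = 0  ->  12 a_4 = 2 a_2 = 12  ->  a_4 = 1
  x^3: 20 a_5 = 0  ->  a_5 = 0
  x^4: 30 a_6 + 2 a_4 = 0  ->  30 a_6 = -2 a_4 = -2  ->  a_6 = -1/15
Truncated series: y(x) = 2 + 6 x^2 + x^4 - (1/15) x^6 + O(x^7).

a_0 = 2; a_1 = 0; a_2 = 6; a_3 = 0; a_4 = 1; a_5 = 0; a_6 = -1/15


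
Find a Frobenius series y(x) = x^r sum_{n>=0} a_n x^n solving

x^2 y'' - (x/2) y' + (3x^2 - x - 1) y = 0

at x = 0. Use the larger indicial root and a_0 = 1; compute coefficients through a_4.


Write in Frobenius form y'' + (p(x)/x) y' + (q(x)/x^2) y = 0:
  p(x) = -1/2,  q(x) = 3x^2 - x - 1.
Indicial equation: r(r-1) + (-1/2) r + (-1) = 0 -> roots r_1 = 2, r_2 = -1/2.
Take r = r_1 = 2. Let y(x) = x^r sum_{n>=0} a_n x^n with a_0 = 1.
Substitute y = x^r sum a_n x^n and match x^{r+n}. The recurrence is
  D(n) a_n - 1 a_{n-1} + 3 a_{n-2} = 0,  where D(n) = (r+n)(r+n-1) + (-1/2)(r+n) + (-1).
  a_n = [1 a_{n-1} - 3 a_{n-2}] / D(n).
Since the indicial polynomial factors as (r - r_1)(r - r_2), D(n) = (r_1 + n - r_1)(r_1 + n - r_2) = n(n + 5/2).
Evaluating step by step (a_0 = 1):
  n = 1: D(1) = 1(1 + 5/2) = 7/2; numerator = 1(1) = 1; a_1 = (1)/(7/2) = 2/7
  n = 2: D(2) = 2(2 + 5/2) = 9; numerator = 1(2/7) - 3(1) = -19/7; a_2 = (-19/7)/(9) = -19/63
  n = 3: D(3) = 3(3 + 5/2) = 33/2; numerator = 1(-19/63) - 3(2/7) = -73/63; a_3 = (-73/63)/(33/2) = -146/2079
  n = 4: D(4) = 4(4 + 5/2) = 26; numerator = 1(-146/2079) - 3(-19/63) = 1735/2079; a_4 = (1735/2079)/(26) = 1735/54054

r = 2; a_0 = 1; a_1 = 2/7; a_2 = -19/63; a_3 = -146/2079; a_4 = 1735/54054


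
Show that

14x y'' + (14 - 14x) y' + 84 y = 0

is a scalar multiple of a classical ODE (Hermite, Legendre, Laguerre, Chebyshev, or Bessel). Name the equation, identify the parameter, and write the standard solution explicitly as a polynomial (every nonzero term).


All three coefficients share the factor 14; dividing through by 14 gives  x y'' + (1 - x) y' + 6 y = 0.
This matches the Laguerre equation x y'' + (1 - x) y' + n y = 0 with n = 6; the polynomial solution is L_6(x).
With y = sum_k a_k x^k, matching x^k gives (k+1)k a_{k+1} + (k+1) a_{k+1} - k a_k + n a_k = 0, i.e. (k+1)^2 a_{k+1} = (k - n) a_k = (k - 6) a_k. The right side vanishes at k = 6, so the series terminates at degree 6.
Standard normalization L_n(0) = 1 gives a_0 = 1. Work upward with a_{k+1} = (k - 6) a_k / (k+1)^2:
  a_1 = (0 - 6)(1) / 1^2 = -6/1 = -6
  a_2 = (1 - 6)(-6) / 2^2 = 30/4 = 15/2
  a_3 = (2 - 6)(15/2) / 3^2 = -30/9 = -10/3
  a_4 = (3 - 6)(-10/3) / 4^2 = 10/16 = 5/8
  a_5 = (4 - 6)(5/8) / 5^2 = (-5/4)/25 = -1/20
  a_6 = (5 - 6)(-1/20) / 6^2 = (1/20)/36 = 1/720
Hence L_6(x) = x^6/720 - x^5/20 + 5 x^4/8 - 10 x^3/3 + 15 x^2/2 - 6 x + 1.

L_6(x); series = x^6/720 - x^5/20 + 5 x^4/8 - 10 x^3/3 + 15 x^2/2 - 6 x + 1


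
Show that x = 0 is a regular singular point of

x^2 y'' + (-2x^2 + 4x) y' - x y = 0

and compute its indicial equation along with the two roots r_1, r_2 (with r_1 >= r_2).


Divide by x^2 to reach normal form y'' + P_1(x) y' + P_2(x) y = 0 with P_1(x) = -2 + 4/x and P_2(x) = -1/x.
x = 0 is a singular point because the y'-coefficient -2 + 4/x has a pole at x = 0 and the y-coefficient -1/x has a pole at x = 0.
It is a regular singular point because x P_1(x) = p(x) = 4 - 2x and x^2 P_2(x) = q(x) = -x are polynomials, hence analytic at x = 0.
p(0) = 4,  q(0) = 0.
Indicial equation: r(r-1) + p(0) r + q(0) = 0, i.e. r^2 + (p(0) - 1) r + q(0) = 0, i.e. r^2 + 3 r = 0.
Discriminant: (3)^2 - 4(0) = 9, so r = (-3 ± 3)/2.
Solving: r_1 = 0, r_2 = -3.

indicial: r^2 + 3 r = 0; roots r_1 = 0, r_2 = -3


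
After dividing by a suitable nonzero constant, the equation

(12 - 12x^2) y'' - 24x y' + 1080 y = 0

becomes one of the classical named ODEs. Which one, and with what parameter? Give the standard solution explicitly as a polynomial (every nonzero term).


All three coefficients share the factor 12; dividing through by 12 gives  (1 - x^2) y'' - 2x y' + 90 y = 0.
This matches the Legendre equation (1 - x^2) y'' - 2x y' + n(n+1) y = 0 (note the -2x y' term) with n(n+1) = 90, so n = 9; the polynomial solution is P_9(x).
With y = sum_k a_k x^k, matching x^k gives (k+2)(k+1) a_{k+2} = [k(k+1) - n(n+1)] a_k = (k - 9)(k + 10) a_k. The right side vanishes at k = 9, so the series with the parity of 9 terminates at degree 9.
Standard normalization (P_n(1) = 1): leading coefficient (2n)!/(2^n (n!)^2) = 6402373705728000/(512*131681894400) = 12155/128, so a_9 = 12155/128. Work downward with a_k = (k+1)(k+2) a_{k+2} / ((k - 9)(k + 10)):
  a_7 = (8)(9)(12155/128) / ((7 - 9)(7 + 10)) = (109395/16)/(-34) = -6435/32
  a_5 = (6)(7)(-6435/32) / ((5 - 9)(5 + 10)) = (-135135/16)/(-60) = 9009/64
  a_3 = (4)(5)(9009/64) / ((3 - 9)(3 + 10)) = (45045/16)/(-78) = -1155/32
  a_1 = (2)(3)(-1155/32) / ((1 - 9)(1 + 10)) = (-3465/16)/(-88) = 315/128
Hence P_9(x) = 12155 x^9/128 - 6435 x^7/32 + 9009 x^5/64 - 1155 x^3/32 + 315 x/128.

P_9(x); series = 12155 x^9/128 - 6435 x^7/32 + 9009 x^5/64 - 1155 x^3/32 + 315 x/128


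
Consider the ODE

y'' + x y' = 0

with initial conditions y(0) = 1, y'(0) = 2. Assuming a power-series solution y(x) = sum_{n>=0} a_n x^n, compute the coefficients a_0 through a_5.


Ansatz: y(x) = sum_{n>=0} a_n x^n, so y'(x) = sum_{n>=1} n a_n x^(n-1) and y''(x) = sum_{n>=2} n(n-1) a_n x^(n-2).
Substitute into P(x) y'' + Q(x) y' + R(x) y = 0 with P(x) = 1, Q(x) = x, R(x) = 0, and match powers of x.
Initial conditions: a_0 = 1, a_1 = 2.
Setting the coefficient of each power of x to zero and solving order by order (substituting the coefficients already found):
  x^0: 2 a_2 = 0  ->  a_2 = 0
  x^1: 6 a_3 + a_1 = 0  ->  6 a_3 = -a_1 = -2  ->  a_3 = -1/3
  x^2: 12 a_4 + 2 a_2 = 0  ->  12 a_4 = -2 a_2 = 0  ->  a_4 = 0
  x^3: 20 a_5 + 3 a_3 = 0  ->  20 a_5 = -3 a_3 = 1  ->  a_5 = 1/20
Truncated series: y(x) = 1 + 2 x - (1/3) x^3 + (1/20) x^5 + O(x^6).

a_0 = 1; a_1 = 2; a_2 = 0; a_3 = -1/3; a_4 = 0; a_5 = 1/20


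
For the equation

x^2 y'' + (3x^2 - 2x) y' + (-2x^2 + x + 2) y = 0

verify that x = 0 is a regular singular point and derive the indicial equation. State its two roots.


Divide by x^2 to reach normal form y'' + P_1(x) y' + P_2(x) y = 0 with P_1(x) = 3 - 2/x and P_2(x) = -2 + 1/x + 2/x^2.
x = 0 is a singular point because the y'-coefficient 3 - 2/x has a pole at x = 0 and the y-coefficient -2 + 1/x + 2/x^2 has a pole at x = 0.
It is a regular singular point because x P_1(x) = p(x) = 3x - 2 and x^2 P_2(x) = q(x) = -2x^2 + x + 2 are polynomials, hence analytic at x = 0.
p(0) = -2,  q(0) = 2.
Indicial equation: r(r-1) + p(0) r + q(0) = 0, i.e. r^2 + (p(0) - 1) r + q(0) = 0, i.e. r^2 - 3 r + 2 = 0.
Discriminant: (-3)^2 - 4(2) = 1, so r = (3 ± 1)/2.
Solving: r_1 = 2, r_2 = 1.

indicial: r^2 - 3 r + 2 = 0; roots r_1 = 2, r_2 = 1


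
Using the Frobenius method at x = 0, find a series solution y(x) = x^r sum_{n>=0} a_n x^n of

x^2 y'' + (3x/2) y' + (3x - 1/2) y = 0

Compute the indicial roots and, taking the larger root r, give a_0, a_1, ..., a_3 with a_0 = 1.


Write in Frobenius form y'' + (p(x)/x) y' + (q(x)/x^2) y = 0:
  p(x) = 3/2,  q(x) = 3x - 1/2.
Indicial equation: r(r-1) + (3/2) r + (-1/2) = 0 -> roots r_1 = 1/2, r_2 = -1.
Take r = r_1 = 1/2. Let y(x) = x^r sum_{n>=0} a_n x^n with a_0 = 1.
Substitute y = x^r sum a_n x^n and match x^{r+n}. The recurrence is
  D(n) a_n + 3 a_{n-1} = 0,  where D(n) = (r+n)(r+n-1) + (3/2)(r+n) + (-1/2).
  a_n = -3 / D(n) * a_{n-1}.
Since the indicial polynomial factors as (r - r_1)(r - r_2), D(n) = (r_1 + n - r_1)(r_1 + n - r_2) = n(n + 3/2).
Evaluating step by step (a_0 = 1):
  n = 1: D(1) = 1(1 + 3/2) = 5/2; numerator = -3(1) = -3; a_1 = (-3)/(5/2) = -6/5
  n = 2: D(2) = 2(2 + 3/2) = 7; numerator = -3(-6/5) = 18/5; a_2 = (18/5)/(7) = 18/35
  n = 3: D(3) = 3(3 + 3/2) = 27/2; numerator = -3(18/35) = -54/35; a_3 = (-54/35)/(27/2) = -4/35

r = 1/2; a_0 = 1; a_1 = -6/5; a_2 = 18/35; a_3 = -4/35


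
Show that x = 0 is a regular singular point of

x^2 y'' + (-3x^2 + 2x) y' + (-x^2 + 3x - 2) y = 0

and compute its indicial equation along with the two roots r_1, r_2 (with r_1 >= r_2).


Divide by x^2 to reach normal form y'' + P_1(x) y' + P_2(x) y = 0 with P_1(x) = -3 + 2/x and P_2(x) = -1 + 3/x - 2/x^2.
x = 0 is a singular point because the y'-coefficient -3 + 2/x has a pole at x = 0 and the y-coefficient -1 + 3/x - 2/x^2 has a pole at x = 0.
It is a regular singular point because x P_1(x) = p(x) = 2 - 3x and x^2 P_2(x) = q(x) = -x^2 + 3x - 2 are polynomials, hence analytic at x = 0.
p(0) = 2,  q(0) = -2.
Indicial equation: r(r-1) + p(0) r + q(0) = 0, i.e. r^2 + (p(0) - 1) r + q(0) = 0, i.e. r^2 + 1 r - 2 = 0.
Discriminant: (1)^2 - 4(-2) = 9, so r = (-1 ± 3)/2.
Solving: r_1 = 1, r_2 = -2.

indicial: r^2 + 1 r - 2 = 0; roots r_1 = 1, r_2 = -2


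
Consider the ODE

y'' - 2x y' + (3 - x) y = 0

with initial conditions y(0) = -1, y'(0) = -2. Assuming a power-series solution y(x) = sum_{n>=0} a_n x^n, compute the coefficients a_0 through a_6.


Ansatz: y(x) = sum_{n>=0} a_n x^n, so y'(x) = sum_{n>=1} n a_n x^(n-1) and y''(x) = sum_{n>=2} n(n-1) a_n x^(n-2).
Substitute into P(x) y'' + Q(x) y' + R(x) y = 0 with P(x) = 1, Q(x) = -2x, R(x) = 3 - x, and match powers of x.
Initial conditions: a_0 = -1, a_1 = -2.
Setting the coefficient of each power of x to zero and solving order by order (substituting the coefficients already found):
  x^0: 2 a_2 + 3 a_0 = 0  ->  2 a_2 = -3 a_0 = 3  ->  a_2 = 3/2
  x^1: 6 a_3 + a_1 - a_0 = 0  ->  6 a_3 = -a_1 + a_0 = 1  ->  a_3 = 1/6
  x^2: 12 a_4 - a_2 - a_1 = 0  ->  12 a_4 = a_2 + a_1 = -1/2  ->  a_4 = -1/24
  x^3: 20 a_5 - 3 a_3 - a_2 = 0  ->  20 a_5 = 3 a_3 + a_2 = 2  ->  a_5 = 1/10
  x^4: 30 a_6 - 5 a_4 - a_3 = 0  ->  30 a_6 = 5 a_4 + a_3 = -1/24  ->  a_6 = -1/720
Truncated series: y(x) = -1 - 2 x + (3/2) x^2 + (1/6) x^3 - (1/24) x^4 + (1/10) x^5 - (1/720) x^6 + O(x^7).

a_0 = -1; a_1 = -2; a_2 = 3/2; a_3 = 1/6; a_4 = -1/24; a_5 = 1/10; a_6 = -1/720


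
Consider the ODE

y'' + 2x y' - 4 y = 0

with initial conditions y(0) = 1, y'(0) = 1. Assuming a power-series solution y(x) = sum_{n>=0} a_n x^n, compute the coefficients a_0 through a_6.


Ansatz: y(x) = sum_{n>=0} a_n x^n, so y'(x) = sum_{n>=1} n a_n x^(n-1) and y''(x) = sum_{n>=2} n(n-1) a_n x^(n-2).
Substitute into P(x) y'' + Q(x) y' + R(x) y = 0 with P(x) = 1, Q(x) = 2x, R(x) = -4, and match powers of x.
Initial conditions: a_0 = 1, a_1 = 1.
Setting the coefficient of each power of x to zero and solving order by order (substituting the coefficients already found):
  x^0: 2 a_2 - 4 a_0 = 0  ->  2 a_2 = 4 a_0 = 4  ->  a_2 = 2
  x^1: 6 a_3 - 2 a_1 = 0  ->  6 a_3 = 2 a_1 = 2  ->  a_3 = 1/3
  x^2: 12 a_4 = 0  ->  a_4 = 0
  x^3: 20 a_5 + 2 a_3 = 0  ->  20 a_5 = -2 a_3 = -2/3  ->  a_5 = -1/30
  x^4: 30 a_6 + 4 a_4 = 0  ->  30 a_6 = -4 a_4 = 0  ->  a_6 = 0
Truncated series: y(x) = 1 + x + 2 x^2 + (1/3) x^3 - (1/30) x^5 + O(x^7).

a_0 = 1; a_1 = 1; a_2 = 2; a_3 = 1/3; a_4 = 0; a_5 = -1/30; a_6 = 0


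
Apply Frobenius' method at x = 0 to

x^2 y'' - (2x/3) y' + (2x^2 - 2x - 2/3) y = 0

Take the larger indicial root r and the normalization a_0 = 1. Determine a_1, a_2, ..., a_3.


Write in Frobenius form y'' + (p(x)/x) y' + (q(x)/x^2) y = 0:
  p(x) = -2/3,  q(x) = 2x^2 - 2x - 2/3.
Indicial equation: r(r-1) + (-2/3) r + (-2/3) = 0 -> roots r_1 = 2, r_2 = -1/3.
Take r = r_1 = 2. Let y(x) = x^r sum_{n>=0} a_n x^n with a_0 = 1.
Substitute y = x^r sum a_n x^n and match x^{r+n}. The recurrence is
  D(n) a_n - 2 a_{n-1} + 2 a_{n-2} = 0,  where D(n) = (r+n)(r+n-1) + (-2/3)(r+n) + (-2/3).
  a_n = [2 a_{n-1} - 2 a_{n-2}] / D(n).
Since the indicial polynomial factors as (r - r_1)(r - r_2), D(n) = (r_1 + n - r_1)(r_1 + n - r_2) = n(n + 7/3).
Evaluating step by step (a_0 = 1):
  n = 1: D(1) = 1(1 + 7/3) = 10/3; numerator = 2(1) = 2; a_1 = (2)/(10/3) = 3/5
  n = 2: D(2) = 2(2 + 7/3) = 26/3; numerator = 2(3/5) - 2(1) = -4/5; a_2 = (-4/5)/(26/3) = -6/65
  n = 3: D(3) = 3(3 + 7/3) = 16; numerator = 2(-6/65) - 2(3/5) = -18/13; a_3 = (-18/13)/(16) = -9/104

r = 2; a_0 = 1; a_1 = 3/5; a_2 = -6/65; a_3 = -9/104


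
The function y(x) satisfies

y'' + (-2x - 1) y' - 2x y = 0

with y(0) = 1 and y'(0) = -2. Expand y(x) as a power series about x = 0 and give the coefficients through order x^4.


Ansatz: y(x) = sum_{n>=0} a_n x^n, so y'(x) = sum_{n>=1} n a_n x^(n-1) and y''(x) = sum_{n>=2} n(n-1) a_n x^(n-2).
Substitute into P(x) y'' + Q(x) y' + R(x) y = 0 with P(x) = 1, Q(x) = -2x - 1, R(x) = -2x, and match powers of x.
Initial conditions: a_0 = 1, a_1 = -2.
Setting the coefficient of each power of x to zero and solving order by order (substituting the coefficients already found):
  x^0: 2 a_2 - a_1 = 0  ->  2 a_2 = a_1 = -2  ->  a_2 = -1
  x^1: 6 a_3 - 2 a_2 - 2 a_1 - 2 a_0 = 0  ->  6 a_3 = 2 a_2 + 2 a_1 + 2 a_0 = -4  ->  a_3 = -2/3
  x^2: 12 a_4 - 3 a_3 - 4 a_2 - 2 a_1 = 0  ->  12 a_4 = 3 a_3 + 4 a_2 + 2 a_1 = -10  ->  a_4 = -5/6
Truncated series: y(x) = 1 - 2 x - x^2 - (2/3) x^3 - (5/6) x^4 + O(x^5).

a_0 = 1; a_1 = -2; a_2 = -1; a_3 = -2/3; a_4 = -5/6


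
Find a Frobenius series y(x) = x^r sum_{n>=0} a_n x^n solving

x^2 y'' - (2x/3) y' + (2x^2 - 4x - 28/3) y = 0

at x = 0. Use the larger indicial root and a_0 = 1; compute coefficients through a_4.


Write in Frobenius form y'' + (p(x)/x) y' + (q(x)/x^2) y = 0:
  p(x) = -2/3,  q(x) = 2x^2 - 4x - 28/3.
Indicial equation: r(r-1) + (-2/3) r + (-28/3) = 0 -> roots r_1 = 4, r_2 = -7/3.
Take r = r_1 = 4. Let y(x) = x^r sum_{n>=0} a_n x^n with a_0 = 1.
Substitute y = x^r sum a_n x^n and match x^{r+n}. The recurrence is
  D(n) a_n - 4 a_{n-1} + 2 a_{n-2} = 0,  where D(n) = (r+n)(r+n-1) + (-2/3)(r+n) + (-28/3).
  a_n = [4 a_{n-1} - 2 a_{n-2}] / D(n).
Since the indicial polynomial factors as (r - r_1)(r - r_2), D(n) = (r_1 + n - r_1)(r_1 + n - r_2) = n(n + 19/3).
Evaluating step by step (a_0 = 1):
  n = 1: D(1) = 1(1 + 19/3) = 22/3; numerator = 4(1) = 4; a_1 = (4)/(22/3) = 6/11
  n = 2: D(2) = 2(2 + 19/3) = 50/3; numerator = 4(6/11) - 2(1) = 2/11; a_2 = (2/11)/(50/3) = 3/275
  n = 3: D(3) = 3(3 + 19/3) = 28; numerator = 4(3/275) - 2(6/11) = -288/275; a_3 = (-288/275)/(28) = -72/1925
  n = 4: D(4) = 4(4 + 19/3) = 124/3; numerator = 4(-72/1925) - 2(3/275) = -6/35; a_4 = (-6/35)/(124/3) = -9/2170

r = 4; a_0 = 1; a_1 = 6/11; a_2 = 3/275; a_3 = -72/1925; a_4 = -9/2170


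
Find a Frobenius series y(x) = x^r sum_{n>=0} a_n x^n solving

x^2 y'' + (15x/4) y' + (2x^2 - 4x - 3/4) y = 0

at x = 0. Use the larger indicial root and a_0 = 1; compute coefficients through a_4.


Write in Frobenius form y'' + (p(x)/x) y' + (q(x)/x^2) y = 0:
  p(x) = 15/4,  q(x) = 2x^2 - 4x - 3/4.
Indicial equation: r(r-1) + (15/4) r + (-3/4) = 0 -> roots r_1 = 1/4, r_2 = -3.
Take r = r_1 = 1/4. Let y(x) = x^r sum_{n>=0} a_n x^n with a_0 = 1.
Substitute y = x^r sum a_n x^n and match x^{r+n}. The recurrence is
  D(n) a_n - 4 a_{n-1} + 2 a_{n-2} = 0,  where D(n) = (r+n)(r+n-1) + (15/4)(r+n) + (-3/4).
  a_n = [4 a_{n-1} - 2 a_{n-2}] / D(n).
Since the indicial polynomial factors as (r - r_1)(r - r_2), D(n) = (r_1 + n - r_1)(r_1 + n - r_2) = n(n + 13/4).
Evaluating step by step (a_0 = 1):
  n = 1: D(1) = 1(1 + 13/4) = 17/4; numerator = 4(1) = 4; a_1 = (4)/(17/4) = 16/17
  n = 2: D(2) = 2(2 + 13/4) = 21/2; numerator = 4(16/17) - 2(1) = 30/17; a_2 = (30/17)/(21/2) = 20/119
  n = 3: D(3) = 3(3 + 13/4) = 75/4; numerator = 4(20/119) - 2(16/17) = -144/119; a_3 = (-144/119)/(75/4) = -192/2975
  n = 4: D(4) = 4(4 + 13/4) = 29; numerator = 4(-192/2975) - 2(20/119) = -104/175; a_4 = (-104/175)/(29) = -104/5075

r = 1/4; a_0 = 1; a_1 = 16/17; a_2 = 20/119; a_3 = -192/2975; a_4 = -104/5075


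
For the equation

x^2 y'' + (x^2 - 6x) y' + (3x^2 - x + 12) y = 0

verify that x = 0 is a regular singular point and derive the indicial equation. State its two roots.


Divide by x^2 to reach normal form y'' + P_1(x) y' + P_2(x) y = 0 with P_1(x) = 1 - 6/x and P_2(x) = 3 - 1/x + 12/x^2.
x = 0 is a singular point because the y'-coefficient 1 - 6/x has a pole at x = 0 and the y-coefficient 3 - 1/x + 12/x^2 has a pole at x = 0.
It is a regular singular point because x P_1(x) = p(x) = x - 6 and x^2 P_2(x) = q(x) = 3x^2 - x + 12 are polynomials, hence analytic at x = 0.
p(0) = -6,  q(0) = 12.
Indicial equation: r(r-1) + p(0) r + q(0) = 0, i.e. r^2 + (p(0) - 1) r + q(0) = 0, i.e. r^2 - 7 r + 12 = 0.
Discriminant: (-7)^2 - 4(12) = 1, so r = (7 ± 1)/2.
Solving: r_1 = 4, r_2 = 3.

indicial: r^2 - 7 r + 12 = 0; roots r_1 = 4, r_2 = 3


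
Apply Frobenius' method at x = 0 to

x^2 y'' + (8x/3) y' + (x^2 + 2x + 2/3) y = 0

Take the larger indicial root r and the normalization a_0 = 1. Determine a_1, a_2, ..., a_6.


Write in Frobenius form y'' + (p(x)/x) y' + (q(x)/x^2) y = 0:
  p(x) = 8/3,  q(x) = x^2 + 2x + 2/3.
Indicial equation: r(r-1) + (8/3) r + (2/3) = 0 -> roots r_1 = -2/3, r_2 = -1.
Take r = r_1 = -2/3. Let y(x) = x^r sum_{n>=0} a_n x^n with a_0 = 1.
Substitute y = x^r sum a_n x^n and match x^{r+n}. The recurrence is
  D(n) a_n + 2 a_{n-1} + 1 a_{n-2} = 0,  where D(n) = (r+n)(r+n-1) + (8/3)(r+n) + (2/3).
  a_n = [-2 a_{n-1} - 1 a_{n-2}] / D(n).
Since the indicial polynomial factors as (r - r_1)(r - r_2), D(n) = (r_1 + n - r_1)(r_1 + n - r_2) = n(n + 1/3).
Evaluating step by step (a_0 = 1):
  n = 1: D(1) = 1(1 + 1/3) = 4/3; numerator = -2(1) = -2; a_1 = (-2)/(4/3) = -3/2
  n = 2: D(2) = 2(2 + 1/3) = 14/3; numerator = -2(-3/2) - 1(1) = 2; a_2 = (2)/(14/3) = 3/7
  n = 3: D(3) = 3(3 + 1/3) = 10; numerator = -2(3/7) - 1(-3/2) = 9/14; a_3 = (9/14)/(10) = 9/140
  n = 4: D(4) = 4(4 + 1/3) = 52/3; numerator = -2(9/140) - 1(3/7) = -39/70; a_4 = (-39/70)/(52/3) = -9/280
  n = 5: D(5) = 5(5 + 1/3) = 80/3; numerator = -2(-9/280) - 1(9/140) = 0; a_5 = (0)/(80/3) = 0
  n = 6: D(6) = 6(6 + 1/3) = 38; numerator = -2(0) - 1(-9/280) = 9/280; a_6 = (9/280)/(38) = 9/10640

r = -2/3; a_0 = 1; a_1 = -3/2; a_2 = 3/7; a_3 = 9/140; a_4 = -9/280; a_5 = 0; a_6 = 9/10640


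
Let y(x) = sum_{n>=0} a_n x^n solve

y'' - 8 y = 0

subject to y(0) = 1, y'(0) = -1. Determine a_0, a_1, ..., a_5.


Ansatz: y(x) = sum_{n>=0} a_n x^n, so y'(x) = sum_{n>=1} n a_n x^(n-1) and y''(x) = sum_{n>=2} n(n-1) a_n x^(n-2).
Substitute into P(x) y'' + Q(x) y' + R(x) y = 0 with P(x) = 1, Q(x) = 0, R(x) = -8, and match powers of x.
Initial conditions: a_0 = 1, a_1 = -1.
Setting the coefficient of each power of x to zero and solving order by order (substituting the coefficients already found):
  x^0: 2 a_2 - 8 a_0 = 0  ->  2 a_2 = 8 a_0 = 8  ->  a_2 = 4
  x^1: 6 a_3 - 8 a_1 = 0  ->  6 a_3 = 8 a_1 = -8  ->  a_3 = -4/3
  x^2: 12 a_4 - 8 a_2 = 0  ->  12 a_4 = 8 a_2 = 32  ->  a_4 = 8/3
  x^3: 20 a_5 - 8 a_3 = 0  ->  20 a_5 = 8 a_3 = -32/3  ->  a_5 = -8/15
Truncated series: y(x) = 1 - x + 4 x^2 - (4/3) x^3 + (8/3) x^4 - (8/15) x^5 + O(x^6).

a_0 = 1; a_1 = -1; a_2 = 4; a_3 = -4/3; a_4 = 8/3; a_5 = -8/15


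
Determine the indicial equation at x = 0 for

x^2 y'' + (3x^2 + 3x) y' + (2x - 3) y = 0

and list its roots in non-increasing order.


Divide by x^2 to reach normal form y'' + P_1(x) y' + P_2(x) y = 0 with P_1(x) = 3 + 3/x and P_2(x) = 2/x - 3/x^2.
x = 0 is a singular point because the y'-coefficient 3 + 3/x has a pole at x = 0 and the y-coefficient 2/x - 3/x^2 has a pole at x = 0.
It is a regular singular point because x P_1(x) = p(x) = 3x + 3 and x^2 P_2(x) = q(x) = 2x - 3 are polynomials, hence analytic at x = 0.
p(0) = 3,  q(0) = -3.
Indicial equation: r(r-1) + p(0) r + q(0) = 0, i.e. r^2 + (p(0) - 1) r + q(0) = 0, i.e. r^2 + 2 r - 3 = 0.
Discriminant: (2)^2 - 4(-3) = 16, so r = (-2 ± 4)/2.
Solving: r_1 = 1, r_2 = -3.

indicial: r^2 + 2 r - 3 = 0; roots r_1 = 1, r_2 = -3


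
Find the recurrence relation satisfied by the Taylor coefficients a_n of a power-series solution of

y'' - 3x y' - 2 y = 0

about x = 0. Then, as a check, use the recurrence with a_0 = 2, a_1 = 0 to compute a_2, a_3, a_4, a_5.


Substitute y = sum_n a_n x^n.
y''(x) has coefficient (n+2)(n+1) a_{n+2} at x^n;
-3 x y'(x) has coefficient -3 n a_n at x^n (shift);
-2 y(x) has coefficient -2 a_n at x^n.
Matching x^n: (n+2)(n+1) a_{n+2} + (-3n - 2) a_n = 0.
Thus a_{n+2} = (3n + 2) / ((n+1)(n+2)) * a_n.

Check with a_0 = 2, a_1 = 0 (apply the recurrence for n = 0, 1, 2, 3): a_0 = 2, a_1 = 0, a_2 = 2, a_3 = 0, a_4 = 4/3, a_5 = 0.

a_(n+2) = (3n + 2) / ((n+1)(n+2)) * a_n; check: a_0 = 2, a_1 = 0, a_2 = 2, a_3 = 0, a_4 = 4/3, a_5 = 0


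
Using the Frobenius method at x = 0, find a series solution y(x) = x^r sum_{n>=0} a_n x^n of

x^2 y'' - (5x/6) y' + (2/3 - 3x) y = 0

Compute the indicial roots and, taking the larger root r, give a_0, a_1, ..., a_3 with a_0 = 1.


Write in Frobenius form y'' + (p(x)/x) y' + (q(x)/x^2) y = 0:
  p(x) = -5/6,  q(x) = 2/3 - 3x.
Indicial equation: r(r-1) + (-5/6) r + (2/3) = 0 -> roots r_1 = 4/3, r_2 = 1/2.
Take r = r_1 = 4/3. Let y(x) = x^r sum_{n>=0} a_n x^n with a_0 = 1.
Substitute y = x^r sum a_n x^n and match x^{r+n}. The recurrence is
  D(n) a_n - 3 a_{n-1} = 0,  where D(n) = (r+n)(r+n-1) + (-5/6)(r+n) + (2/3).
  a_n = 3 / D(n) * a_{n-1}.
Since the indicial polynomial factors as (r - r_1)(r - r_2), D(n) = (r_1 + n - r_1)(r_1 + n - r_2) = n(n + 5/6).
Evaluating step by step (a_0 = 1):
  n = 1: D(1) = 1(1 + 5/6) = 11/6; numerator = 3(1) = 3; a_1 = (3)/(11/6) = 18/11
  n = 2: D(2) = 2(2 + 5/6) = 17/3; numerator = 3(18/11) = 54/11; a_2 = (54/11)/(17/3) = 162/187
  n = 3: D(3) = 3(3 + 5/6) = 23/2; numerator = 3(162/187) = 486/187; a_3 = (486/187)/(23/2) = 972/4301

r = 4/3; a_0 = 1; a_1 = 18/11; a_2 = 162/187; a_3 = 972/4301


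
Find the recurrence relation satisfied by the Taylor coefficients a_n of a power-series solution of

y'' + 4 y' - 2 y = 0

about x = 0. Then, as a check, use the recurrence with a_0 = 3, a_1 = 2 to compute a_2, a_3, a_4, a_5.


Substitute y = sum_n a_n x^n.
y''(x) has coefficient (n+2)(n+1) a_{n+2} at x^n;
4 y'(x) has coefficient 4 (n+1) a_{n+1} at x^n;
-2 y(x) has coefficient -2 a_n at x^n.
Matching x^n: (n+2)(n+1) a_{n+2} + 4 (n+1) a_{n+1} - 2 a_n = 0.
Thus a_{n+2} = [-4 (n+1) a_{n+1} + 2 a_n] / ((n+1)(n+2)).

Check with a_0 = 3, a_1 = 2 (apply the recurrence for n = 0, 1, 2, 3): a_0 = 3, a_1 = 2, a_2 = -1, a_3 = 2, a_4 = -13/6, a_5 = 29/15.

a_(n+2) = [-4 (n+1) a_(n+1) + 2 a_n] / ((n+1)(n+2)); check: a_0 = 3, a_1 = 2, a_2 = -1, a_3 = 2, a_4 = -13/6, a_5 = 29/15


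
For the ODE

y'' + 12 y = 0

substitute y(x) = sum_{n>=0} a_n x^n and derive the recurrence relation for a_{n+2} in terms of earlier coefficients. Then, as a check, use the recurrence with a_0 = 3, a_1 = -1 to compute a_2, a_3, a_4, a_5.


Substitute y = sum_n a_n x^n into y'' + (const) y = 0.
y''(x) = sum_{n>=0} (n+2)(n+1) a_{n+2} x^n.
The ODE becomes sum_n [(n+2)(n+1) a_{n+2} + 12 a_n] x^n = 0.
Setting each coefficient to zero gives the recurrence:
  (n+2)(n+1) a_{n+2} + 12 a_n = 0,
  a_{n+2} = -12 / ((n+1)(n+2)) a_n.

Check with a_0 = 3, a_1 = -1 (apply the recurrence for n = 0, 1, 2, 3): a_0 = 3, a_1 = -1, a_2 = -18, a_3 = 2, a_4 = 18, a_5 = -6/5.

a_{n+2} = -12/((n+1)(n+2)) * a_n; check: a_0 = 3, a_1 = -1, a_2 = -18, a_3 = 2, a_4 = 18, a_5 = -6/5


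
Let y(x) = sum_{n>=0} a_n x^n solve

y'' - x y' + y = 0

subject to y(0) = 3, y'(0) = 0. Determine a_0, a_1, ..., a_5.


Ansatz: y(x) = sum_{n>=0} a_n x^n, so y'(x) = sum_{n>=1} n a_n x^(n-1) and y''(x) = sum_{n>=2} n(n-1) a_n x^(n-2).
Substitute into P(x) y'' + Q(x) y' + R(x) y = 0 with P(x) = 1, Q(x) = -x, R(x) = 1, and match powers of x.
Initial conditions: a_0 = 3, a_1 = 0.
Setting the coefficient of each power of x to zero and solving order by order (substituting the coefficients already found):
  x^0: 2 a_2 + a_0 = 0  ->  2 a_2 = -a_0 = -3  ->  a_2 = -3/2
  x^1: 6 a_3 = 0  ->  a_3 = 0
  x^2: 12 a_4 - a_2 = 0  ->  12 a_4 = a_2 = -3/2  ->  a_4 = -1/8
  x^3: 20 a_5 - 2 a_3 = 0  ->  20 a_5 = 2 a_3 = 0  ->  a_5 = 0
Truncated series: y(x) = 3 - (3/2) x^2 - (1/8) x^4 + O(x^6).

a_0 = 3; a_1 = 0; a_2 = -3/2; a_3 = 0; a_4 = -1/8; a_5 = 0


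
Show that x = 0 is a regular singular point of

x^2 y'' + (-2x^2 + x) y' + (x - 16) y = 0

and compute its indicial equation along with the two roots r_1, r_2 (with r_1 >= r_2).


Divide by x^2 to reach normal form y'' + P_1(x) y' + P_2(x) y = 0 with P_1(x) = -2 + 1/x and P_2(x) = 1/x - 16/x^2.
x = 0 is a singular point because the y'-coefficient -2 + 1/x has a pole at x = 0 and the y-coefficient 1/x - 16/x^2 has a pole at x = 0.
It is a regular singular point because x P_1(x) = p(x) = 1 - 2x and x^2 P_2(x) = q(x) = x - 16 are polynomials, hence analytic at x = 0.
p(0) = 1,  q(0) = -16.
Indicial equation: r(r-1) + p(0) r + q(0) = 0, i.e. r^2 + (p(0) - 1) r + q(0) = 0, i.e. r^2 - 16 = 0.
Discriminant: (0)^2 - 4(-16) = 64, so r = (0 ± 8)/2.
Solving: r_1 = 4, r_2 = -4.

indicial: r^2 - 16 = 0; roots r_1 = 4, r_2 = -4


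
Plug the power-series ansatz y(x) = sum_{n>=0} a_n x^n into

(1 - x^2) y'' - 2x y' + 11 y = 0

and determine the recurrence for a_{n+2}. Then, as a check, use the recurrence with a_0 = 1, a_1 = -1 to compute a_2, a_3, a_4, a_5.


Substitute y = sum_n a_n x^n.
(1 - 1 x^2) y'' contributes (n+2)(n+1) a_{n+2} - n(n-1) a_n at x^n.
-2 x y'(x) contributes -2 n a_n at x^n.
11 y(x) contributes 11 a_n at x^n.
Matching x^n: (n+2)(n+1) a_{n+2} + (-n(n-1) - 2 n + 11) a_n = 0.
Thus a_{n+2} = (n(n-1) + 2 n - 11) / ((n+1)(n+2)) * a_n.

Check with a_0 = 1, a_1 = -1 (apply the recurrence for n = 0, 1, 2, 3): a_0 = 1, a_1 = -1, a_2 = -11/2, a_3 = 3/2, a_4 = 55/24, a_5 = 3/40.

a_(n+2) = (n(n-1) + 2 n - 11) / ((n+1)(n+2)) * a_n; check: a_0 = 1, a_1 = -1, a_2 = -11/2, a_3 = 3/2, a_4 = 55/24, a_5 = 3/40


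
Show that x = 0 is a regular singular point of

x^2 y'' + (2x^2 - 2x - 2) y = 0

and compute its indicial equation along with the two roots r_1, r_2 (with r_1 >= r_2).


Divide by x^2 to reach normal form y'' + P_1(x) y' + P_2(x) y = 0 with P_1(x) = 0 and P_2(x) = 2 - 2/x - 2/x^2.
x = 0 is a singular point because the y-coefficient 2 - 2/x - 2/x^2 has a pole at x = 0.
It is a regular singular point because x P_1(x) = p(x) = 0 and x^2 P_2(x) = q(x) = 2x^2 - 2x - 2 are polynomials, hence analytic at x = 0.
p(0) = 0,  q(0) = -2.
Indicial equation: r(r-1) + p(0) r + q(0) = 0, i.e. r^2 + (p(0) - 1) r + q(0) = 0, i.e. r^2 - 1 r - 2 = 0.
Discriminant: (-1)^2 - 4(-2) = 9, so r = (1 ± 3)/2.
Solving: r_1 = 2, r_2 = -1.

indicial: r^2 - 1 r - 2 = 0; roots r_1 = 2, r_2 = -1


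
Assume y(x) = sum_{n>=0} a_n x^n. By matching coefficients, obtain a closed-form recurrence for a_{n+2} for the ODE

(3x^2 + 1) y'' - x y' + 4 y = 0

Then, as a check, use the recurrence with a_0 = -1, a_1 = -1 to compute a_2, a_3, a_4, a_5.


Substitute y = sum_n a_n x^n.
(1 + 3 x^2) y'' contributes (n+2)(n+1) a_{n+2} + 3 n(n-1) a_n at x^n.
-x y'(x) contributes -n a_n at x^n.
4 y(x) contributes 4 a_n at x^n.
Matching x^n: (n+2)(n+1) a_{n+2} + (3 n(n-1) - n + 4) a_n = 0.
Thus a_{n+2} = (-3 n(n-1) + n - 4) / ((n+1)(n+2)) * a_n.

Check with a_0 = -1, a_1 = -1 (apply the recurrence for n = 0, 1, 2, 3): a_0 = -1, a_1 = -1, a_2 = 2, a_3 = 1/2, a_4 = -4/3, a_5 = -19/40.

a_(n+2) = (-3 n(n-1) + n - 4) / ((n+1)(n+2)) * a_n; check: a_0 = -1, a_1 = -1, a_2 = 2, a_3 = 1/2, a_4 = -4/3, a_5 = -19/40


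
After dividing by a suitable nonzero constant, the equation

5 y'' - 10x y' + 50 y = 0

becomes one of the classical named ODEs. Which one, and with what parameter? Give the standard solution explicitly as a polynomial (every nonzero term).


All three coefficients share the factor 5; dividing through by 5 gives  y'' - 2x y' + 10 y = 0.
This matches the Hermite equation y'' - 2x y' + 2n y = 0 with 2n = 10, so n = 5; the polynomial solution is H_5(x).
With y = sum_k a_k x^k, matching x^k gives (k+2)(k+1) a_{k+2} = 2(k - n) a_k = 2(k - 5) a_k. The right side vanishes at k = 5, so the series with the parity of 5 terminates at degree 5.
Standard normalization: leading coefficient of H_n is 2^n, so a_5 = 2^5 = 32. Work downward with a_k = (k+1)(k+2) a_{k+2} / (2(k - n)):
  a_3 = (4)(5)(32) / (2(3 - 5)) = 640/(-4) = -160
  a_1 = (2)(3)(-160) / (2(1 - 5)) = -960/(-8) = 120
Hence H_5(x) = 32 x^5 - 160 x^3 + 120 x.

H_5(x); series = 32 x^5 - 160 x^3 + 120 x


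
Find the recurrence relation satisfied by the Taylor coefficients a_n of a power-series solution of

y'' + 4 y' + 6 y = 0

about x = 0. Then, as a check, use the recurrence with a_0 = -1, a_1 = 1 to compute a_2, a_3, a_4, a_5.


Substitute y = sum_n a_n x^n.
y''(x) has coefficient (n+2)(n+1) a_{n+2} at x^n;
4 y'(x) has coefficient 4 (n+1) a_{n+1} at x^n;
6 y(x) has coefficient 6 a_n at x^n.
Matching x^n: (n+2)(n+1) a_{n+2} + 4 (n+1) a_{n+1} + 6 a_n = 0.
Thus a_{n+2} = [-4 (n+1) a_{n+1} - 6 a_n] / ((n+1)(n+2)).

Check with a_0 = -1, a_1 = 1 (apply the recurrence for n = 0, 1, 2, 3): a_0 = -1, a_1 = 1, a_2 = 1, a_3 = -7/3, a_4 = 11/6, a_5 = -23/30.

a_(n+2) = [-4 (n+1) a_(n+1) - 6 a_n] / ((n+1)(n+2)); check: a_0 = -1, a_1 = 1, a_2 = 1, a_3 = -7/3, a_4 = 11/6, a_5 = -23/30


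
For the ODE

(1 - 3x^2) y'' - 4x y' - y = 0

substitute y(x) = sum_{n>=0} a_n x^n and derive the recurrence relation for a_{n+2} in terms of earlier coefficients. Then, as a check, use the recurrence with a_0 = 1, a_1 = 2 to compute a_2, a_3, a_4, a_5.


Substitute y = sum_n a_n x^n.
(1 - 3 x^2) y'' contributes (n+2)(n+1) a_{n+2} - 3 n(n-1) a_n at x^n.
-4 x y'(x) contributes -4 n a_n at x^n.
-y(x) contributes -1 a_n at x^n.
Matching x^n: (n+2)(n+1) a_{n+2} + (-3 n(n-1) - 4 n - 1) a_n = 0.
Thus a_{n+2} = (3 n(n-1) + 4 n + 1) / ((n+1)(n+2)) * a_n.

Check with a_0 = 1, a_1 = 2 (apply the recurrence for n = 0, 1, 2, 3): a_0 = 1, a_1 = 2, a_2 = 1/2, a_3 = 5/3, a_4 = 5/8, a_5 = 31/12.

a_(n+2) = (3 n(n-1) + 4 n + 1) / ((n+1)(n+2)) * a_n; check: a_0 = 1, a_1 = 2, a_2 = 1/2, a_3 = 5/3, a_4 = 5/8, a_5 = 31/12


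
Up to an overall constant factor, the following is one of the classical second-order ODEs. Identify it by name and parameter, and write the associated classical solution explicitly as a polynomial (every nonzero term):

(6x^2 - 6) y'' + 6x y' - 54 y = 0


All three coefficients share the factor -6; dividing through by -6 gives  (1 - x^2) y'' - x y' + 9 y = 0.
This matches the Chebyshev equation (1 - x^2) y'' - x y' + n^2 y = 0 (note the -x y' term, not -2x y') with n^2 = 9, so n = 3; the polynomial solution is T_3(x).
With y = sum_k a_k x^k, matching x^k gives (k+2)(k+1) a_{k+2} = (k^2 - n^2) a_k = (k - 3)(k + 3) a_k. The right side vanishes at k = 3, so the series with the parity of 3 terminates at degree 3.
Standard normalization: leading coefficient of T_n is 2^(n-1), so a_3 = 2^2 = 4. Work downward with a_k = (k+1)(k+2) a_{k+2} / ((k - 3)(k + 3)):
  a_1 = (2)(3)(4) / ((1 - 3)(1 + 3)) = 24/(-8) = -3
Hence T_3(x) = 4 x^3 - 3 x.

T_3(x); series = 4 x^3 - 3 x


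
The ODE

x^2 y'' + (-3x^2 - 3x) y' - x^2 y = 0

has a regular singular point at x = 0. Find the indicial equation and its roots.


Divide by x^2 to reach normal form y'' + P_1(x) y' + P_2(x) y = 0 with P_1(x) = -3 - 3/x and P_2(x) = -1.
x = 0 is a singular point because the y'-coefficient -3 - 3/x has a pole at x = 0.
It is a regular singular point because x P_1(x) = p(x) = -3x - 3 and x^2 P_2(x) = q(x) = -x^2 are polynomials, hence analytic at x = 0.
p(0) = -3,  q(0) = 0.
Indicial equation: r(r-1) + p(0) r + q(0) = 0, i.e. r^2 + (p(0) - 1) r + q(0) = 0, i.e. r^2 - 4 r = 0.
Discriminant: (-4)^2 - 4(0) = 16, so r = (4 ± 4)/2.
Solving: r_1 = 4, r_2 = 0.

indicial: r^2 - 4 r = 0; roots r_1 = 4, r_2 = 0


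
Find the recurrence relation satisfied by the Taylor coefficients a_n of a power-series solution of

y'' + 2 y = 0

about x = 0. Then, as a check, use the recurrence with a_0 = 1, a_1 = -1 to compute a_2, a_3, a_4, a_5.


Substitute y = sum_n a_n x^n into y'' + (const) y = 0.
y''(x) = sum_{n>=0} (n+2)(n+1) a_{n+2} x^n.
The ODE becomes sum_n [(n+2)(n+1) a_{n+2} + 2 a_n] x^n = 0.
Setting each coefficient to zero gives the recurrence:
  (n+2)(n+1) a_{n+2} + 2 a_n = 0,
  a_{n+2} = -2 / ((n+1)(n+2)) a_n.

Check with a_0 = 1, a_1 = -1 (apply the recurrence for n = 0, 1, 2, 3): a_0 = 1, a_1 = -1, a_2 = -1, a_3 = 1/3, a_4 = 1/6, a_5 = -1/30.

a_{n+2} = -2/((n+1)(n+2)) * a_n; check: a_0 = 1, a_1 = -1, a_2 = -1, a_3 = 1/3, a_4 = 1/6, a_5 = -1/30


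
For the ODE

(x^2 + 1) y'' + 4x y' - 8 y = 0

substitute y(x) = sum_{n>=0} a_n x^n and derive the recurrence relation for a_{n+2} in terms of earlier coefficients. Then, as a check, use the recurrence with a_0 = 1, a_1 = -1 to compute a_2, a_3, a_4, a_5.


Substitute y = sum_n a_n x^n.
(1 + 1 x^2) y'' contributes (n+2)(n+1) a_{n+2} + n(n-1) a_n at x^n.
4 x y'(x) contributes 4 n a_n at x^n.
-8 y(x) contributes -8 a_n at x^n.
Matching x^n: (n+2)(n+1) a_{n+2} + (n(n-1) + 4 n - 8) a_n = 0.
Thus a_{n+2} = (-n(n-1) - 4 n + 8) / ((n+1)(n+2)) * a_n.

Check with a_0 = 1, a_1 = -1 (apply the recurrence for n = 0, 1, 2, 3): a_0 = 1, a_1 = -1, a_2 = 4, a_3 = -2/3, a_4 = -2/3, a_5 = 1/3.

a_(n+2) = (-n(n-1) - 4 n + 8) / ((n+1)(n+2)) * a_n; check: a_0 = 1, a_1 = -1, a_2 = 4, a_3 = -2/3, a_4 = -2/3, a_5 = 1/3


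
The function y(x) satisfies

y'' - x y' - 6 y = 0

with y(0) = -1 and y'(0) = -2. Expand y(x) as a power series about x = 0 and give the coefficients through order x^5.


Ansatz: y(x) = sum_{n>=0} a_n x^n, so y'(x) = sum_{n>=1} n a_n x^(n-1) and y''(x) = sum_{n>=2} n(n-1) a_n x^(n-2).
Substitute into P(x) y'' + Q(x) y' + R(x) y = 0 with P(x) = 1, Q(x) = -x, R(x) = -6, and match powers of x.
Initial conditions: a_0 = -1, a_1 = -2.
Setting the coefficient of each power of x to zero and solving order by order (substituting the coefficients already found):
  x^0: 2 a_2 - 6 a_0 = 0  ->  2 a_2 = 6 a_0 = -6  ->  a_2 = -3
  x^1: 6 a_3 - 7 a_1 = 0  ->  6 a_3 = 7 a_1 = -14  ->  a_3 = -7/3
  x^2: 12 a_4 - 8 a_2 = 0  ->  12 a_4 = 8 a_2 = -24  ->  a_4 = -2
  x^3: 20 a_5 - 9 a_3 = 0  ->  20 a_5 = 9 a_3 = -21  ->  a_5 = -21/20
Truncated series: y(x) = -1 - 2 x - 3 x^2 - (7/3) x^3 - 2 x^4 - (21/20) x^5 + O(x^6).

a_0 = -1; a_1 = -2; a_2 = -3; a_3 = -7/3; a_4 = -2; a_5 = -21/20


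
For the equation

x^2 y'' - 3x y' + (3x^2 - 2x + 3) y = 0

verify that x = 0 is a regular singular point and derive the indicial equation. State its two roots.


Divide by x^2 to reach normal form y'' + P_1(x) y' + P_2(x) y = 0 with P_1(x) = -3/x and P_2(x) = 3 - 2/x + 3/x^2.
x = 0 is a singular point because the y'-coefficient -3/x has a pole at x = 0 and the y-coefficient 3 - 2/x + 3/x^2 has a pole at x = 0.
It is a regular singular point because x P_1(x) = p(x) = -3 and x^2 P_2(x) = q(x) = 3x^2 - 2x + 3 are polynomials, hence analytic at x = 0.
p(0) = -3,  q(0) = 3.
Indicial equation: r(r-1) + p(0) r + q(0) = 0, i.e. r^2 + (p(0) - 1) r + q(0) = 0, i.e. r^2 - 4 r + 3 = 0.
Discriminant: (-4)^2 - 4(3) = 4, so r = (4 ± 2)/2.
Solving: r_1 = 3, r_2 = 1.

indicial: r^2 - 4 r + 3 = 0; roots r_1 = 3, r_2 = 1


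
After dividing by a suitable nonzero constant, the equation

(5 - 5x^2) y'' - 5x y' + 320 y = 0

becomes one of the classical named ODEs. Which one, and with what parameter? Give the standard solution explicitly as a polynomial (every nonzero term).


All three coefficients share the factor 5; dividing through by 5 gives  (1 - x^2) y'' - x y' + 64 y = 0.
This matches the Chebyshev equation (1 - x^2) y'' - x y' + n^2 y = 0 (note the -x y' term, not -2x y') with n^2 = 64, so n = 8; the polynomial solution is T_8(x).
With y = sum_k a_k x^k, matching x^k gives (k+2)(k+1) a_{k+2} = (k^2 - n^2) a_k = (k - 8)(k + 8) a_k. The right side vanishes at k = 8, so the series with the parity of 8 terminates at degree 8.
Standard normalization: leading coefficient of T_n is 2^(n-1), so a_8 = 2^7 = 128. Work downward with a_k = (k+1)(k+2) a_{k+2} / ((k - 8)(k + 8)):
  a_6 = (7)(8)(128) / ((6 - 8)(6 + 8)) = 7168/(-28) = -256
  a_4 = (5)(6)(-256) / ((4 - 8)(4 + 8)) = -7680/(-48) = 160
  a_2 = (3)(4)(160) / ((2 - 8)(2 + 8)) = 1920/(-60) = -32
  a_0 = (1)(2)(-32) / ((0 - 8)(0 + 8)) = -64/(-64) = 1
Hence T_8(x) = 128 x^8 - 256 x^6 + 160 x^4 - 32 x^2 + 1.

T_8(x); series = 128 x^8 - 256 x^6 + 160 x^4 - 32 x^2 + 1
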